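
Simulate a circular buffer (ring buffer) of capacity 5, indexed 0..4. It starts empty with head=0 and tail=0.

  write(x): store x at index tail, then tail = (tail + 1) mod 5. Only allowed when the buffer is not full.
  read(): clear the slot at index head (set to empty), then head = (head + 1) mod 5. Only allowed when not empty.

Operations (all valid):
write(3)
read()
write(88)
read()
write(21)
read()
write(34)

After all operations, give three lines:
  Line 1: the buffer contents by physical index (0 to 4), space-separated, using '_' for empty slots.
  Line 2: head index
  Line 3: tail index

write(3): buf=[3 _ _ _ _], head=0, tail=1, size=1
read(): buf=[_ _ _ _ _], head=1, tail=1, size=0
write(88): buf=[_ 88 _ _ _], head=1, tail=2, size=1
read(): buf=[_ _ _ _ _], head=2, tail=2, size=0
write(21): buf=[_ _ 21 _ _], head=2, tail=3, size=1
read(): buf=[_ _ _ _ _], head=3, tail=3, size=0
write(34): buf=[_ _ _ 34 _], head=3, tail=4, size=1

Answer: _ _ _ 34 _
3
4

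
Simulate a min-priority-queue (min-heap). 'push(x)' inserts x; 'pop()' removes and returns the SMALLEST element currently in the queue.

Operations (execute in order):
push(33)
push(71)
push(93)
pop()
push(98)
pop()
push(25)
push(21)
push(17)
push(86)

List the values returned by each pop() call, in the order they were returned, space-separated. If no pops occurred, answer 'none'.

Answer: 33 71

Derivation:
push(33): heap contents = [33]
push(71): heap contents = [33, 71]
push(93): heap contents = [33, 71, 93]
pop() → 33: heap contents = [71, 93]
push(98): heap contents = [71, 93, 98]
pop() → 71: heap contents = [93, 98]
push(25): heap contents = [25, 93, 98]
push(21): heap contents = [21, 25, 93, 98]
push(17): heap contents = [17, 21, 25, 93, 98]
push(86): heap contents = [17, 21, 25, 86, 93, 98]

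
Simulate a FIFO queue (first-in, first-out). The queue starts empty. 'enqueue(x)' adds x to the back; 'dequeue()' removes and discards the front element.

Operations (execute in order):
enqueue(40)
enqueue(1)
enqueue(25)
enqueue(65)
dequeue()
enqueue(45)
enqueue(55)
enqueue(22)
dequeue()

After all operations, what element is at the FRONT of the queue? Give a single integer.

Answer: 25

Derivation:
enqueue(40): queue = [40]
enqueue(1): queue = [40, 1]
enqueue(25): queue = [40, 1, 25]
enqueue(65): queue = [40, 1, 25, 65]
dequeue(): queue = [1, 25, 65]
enqueue(45): queue = [1, 25, 65, 45]
enqueue(55): queue = [1, 25, 65, 45, 55]
enqueue(22): queue = [1, 25, 65, 45, 55, 22]
dequeue(): queue = [25, 65, 45, 55, 22]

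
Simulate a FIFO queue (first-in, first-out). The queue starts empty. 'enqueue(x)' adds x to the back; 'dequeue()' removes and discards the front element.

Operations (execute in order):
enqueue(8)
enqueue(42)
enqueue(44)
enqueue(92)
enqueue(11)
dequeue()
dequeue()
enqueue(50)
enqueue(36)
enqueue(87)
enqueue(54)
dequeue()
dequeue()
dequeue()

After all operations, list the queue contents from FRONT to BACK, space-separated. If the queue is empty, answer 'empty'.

Answer: 50 36 87 54

Derivation:
enqueue(8): [8]
enqueue(42): [8, 42]
enqueue(44): [8, 42, 44]
enqueue(92): [8, 42, 44, 92]
enqueue(11): [8, 42, 44, 92, 11]
dequeue(): [42, 44, 92, 11]
dequeue(): [44, 92, 11]
enqueue(50): [44, 92, 11, 50]
enqueue(36): [44, 92, 11, 50, 36]
enqueue(87): [44, 92, 11, 50, 36, 87]
enqueue(54): [44, 92, 11, 50, 36, 87, 54]
dequeue(): [92, 11, 50, 36, 87, 54]
dequeue(): [11, 50, 36, 87, 54]
dequeue(): [50, 36, 87, 54]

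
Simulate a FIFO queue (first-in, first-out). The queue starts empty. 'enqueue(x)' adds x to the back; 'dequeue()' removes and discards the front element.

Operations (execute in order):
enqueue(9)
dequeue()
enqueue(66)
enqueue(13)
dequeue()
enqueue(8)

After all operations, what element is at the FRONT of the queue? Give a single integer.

Answer: 13

Derivation:
enqueue(9): queue = [9]
dequeue(): queue = []
enqueue(66): queue = [66]
enqueue(13): queue = [66, 13]
dequeue(): queue = [13]
enqueue(8): queue = [13, 8]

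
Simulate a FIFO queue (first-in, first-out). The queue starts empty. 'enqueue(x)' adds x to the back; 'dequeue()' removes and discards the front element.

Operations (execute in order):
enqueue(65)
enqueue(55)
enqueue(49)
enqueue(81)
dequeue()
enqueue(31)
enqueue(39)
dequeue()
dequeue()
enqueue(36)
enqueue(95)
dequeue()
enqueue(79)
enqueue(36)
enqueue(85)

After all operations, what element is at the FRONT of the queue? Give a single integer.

Answer: 31

Derivation:
enqueue(65): queue = [65]
enqueue(55): queue = [65, 55]
enqueue(49): queue = [65, 55, 49]
enqueue(81): queue = [65, 55, 49, 81]
dequeue(): queue = [55, 49, 81]
enqueue(31): queue = [55, 49, 81, 31]
enqueue(39): queue = [55, 49, 81, 31, 39]
dequeue(): queue = [49, 81, 31, 39]
dequeue(): queue = [81, 31, 39]
enqueue(36): queue = [81, 31, 39, 36]
enqueue(95): queue = [81, 31, 39, 36, 95]
dequeue(): queue = [31, 39, 36, 95]
enqueue(79): queue = [31, 39, 36, 95, 79]
enqueue(36): queue = [31, 39, 36, 95, 79, 36]
enqueue(85): queue = [31, 39, 36, 95, 79, 36, 85]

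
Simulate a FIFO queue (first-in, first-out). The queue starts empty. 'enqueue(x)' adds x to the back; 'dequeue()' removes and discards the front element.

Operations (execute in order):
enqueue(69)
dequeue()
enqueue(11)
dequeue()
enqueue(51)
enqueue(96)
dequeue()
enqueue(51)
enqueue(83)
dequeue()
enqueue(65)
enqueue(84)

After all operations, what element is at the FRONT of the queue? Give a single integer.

enqueue(69): queue = [69]
dequeue(): queue = []
enqueue(11): queue = [11]
dequeue(): queue = []
enqueue(51): queue = [51]
enqueue(96): queue = [51, 96]
dequeue(): queue = [96]
enqueue(51): queue = [96, 51]
enqueue(83): queue = [96, 51, 83]
dequeue(): queue = [51, 83]
enqueue(65): queue = [51, 83, 65]
enqueue(84): queue = [51, 83, 65, 84]

Answer: 51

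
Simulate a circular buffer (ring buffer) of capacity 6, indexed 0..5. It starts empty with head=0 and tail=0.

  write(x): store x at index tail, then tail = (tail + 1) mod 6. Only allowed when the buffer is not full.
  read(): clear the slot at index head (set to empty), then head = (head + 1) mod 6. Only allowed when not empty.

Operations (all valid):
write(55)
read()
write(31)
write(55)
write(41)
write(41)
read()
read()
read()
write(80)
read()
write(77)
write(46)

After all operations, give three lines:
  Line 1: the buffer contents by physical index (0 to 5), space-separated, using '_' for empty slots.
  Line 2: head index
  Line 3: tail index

Answer: 77 46 _ _ _ 80
5
2

Derivation:
write(55): buf=[55 _ _ _ _ _], head=0, tail=1, size=1
read(): buf=[_ _ _ _ _ _], head=1, tail=1, size=0
write(31): buf=[_ 31 _ _ _ _], head=1, tail=2, size=1
write(55): buf=[_ 31 55 _ _ _], head=1, tail=3, size=2
write(41): buf=[_ 31 55 41 _ _], head=1, tail=4, size=3
write(41): buf=[_ 31 55 41 41 _], head=1, tail=5, size=4
read(): buf=[_ _ 55 41 41 _], head=2, tail=5, size=3
read(): buf=[_ _ _ 41 41 _], head=3, tail=5, size=2
read(): buf=[_ _ _ _ 41 _], head=4, tail=5, size=1
write(80): buf=[_ _ _ _ 41 80], head=4, tail=0, size=2
read(): buf=[_ _ _ _ _ 80], head=5, tail=0, size=1
write(77): buf=[77 _ _ _ _ 80], head=5, tail=1, size=2
write(46): buf=[77 46 _ _ _ 80], head=5, tail=2, size=3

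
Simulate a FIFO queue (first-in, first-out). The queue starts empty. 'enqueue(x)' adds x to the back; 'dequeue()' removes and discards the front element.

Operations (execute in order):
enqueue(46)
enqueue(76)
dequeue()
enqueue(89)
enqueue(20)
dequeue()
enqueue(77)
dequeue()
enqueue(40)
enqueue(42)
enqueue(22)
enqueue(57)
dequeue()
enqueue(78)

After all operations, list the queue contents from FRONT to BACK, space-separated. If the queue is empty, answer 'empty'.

enqueue(46): [46]
enqueue(76): [46, 76]
dequeue(): [76]
enqueue(89): [76, 89]
enqueue(20): [76, 89, 20]
dequeue(): [89, 20]
enqueue(77): [89, 20, 77]
dequeue(): [20, 77]
enqueue(40): [20, 77, 40]
enqueue(42): [20, 77, 40, 42]
enqueue(22): [20, 77, 40, 42, 22]
enqueue(57): [20, 77, 40, 42, 22, 57]
dequeue(): [77, 40, 42, 22, 57]
enqueue(78): [77, 40, 42, 22, 57, 78]

Answer: 77 40 42 22 57 78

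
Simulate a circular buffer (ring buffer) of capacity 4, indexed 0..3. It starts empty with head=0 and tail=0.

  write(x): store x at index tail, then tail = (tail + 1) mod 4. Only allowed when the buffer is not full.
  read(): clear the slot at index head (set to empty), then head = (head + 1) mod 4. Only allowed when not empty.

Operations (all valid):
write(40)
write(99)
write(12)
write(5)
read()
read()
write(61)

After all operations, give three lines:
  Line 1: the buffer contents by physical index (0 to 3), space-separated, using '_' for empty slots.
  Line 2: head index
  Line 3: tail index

write(40): buf=[40 _ _ _], head=0, tail=1, size=1
write(99): buf=[40 99 _ _], head=0, tail=2, size=2
write(12): buf=[40 99 12 _], head=0, tail=3, size=3
write(5): buf=[40 99 12 5], head=0, tail=0, size=4
read(): buf=[_ 99 12 5], head=1, tail=0, size=3
read(): buf=[_ _ 12 5], head=2, tail=0, size=2
write(61): buf=[61 _ 12 5], head=2, tail=1, size=3

Answer: 61 _ 12 5
2
1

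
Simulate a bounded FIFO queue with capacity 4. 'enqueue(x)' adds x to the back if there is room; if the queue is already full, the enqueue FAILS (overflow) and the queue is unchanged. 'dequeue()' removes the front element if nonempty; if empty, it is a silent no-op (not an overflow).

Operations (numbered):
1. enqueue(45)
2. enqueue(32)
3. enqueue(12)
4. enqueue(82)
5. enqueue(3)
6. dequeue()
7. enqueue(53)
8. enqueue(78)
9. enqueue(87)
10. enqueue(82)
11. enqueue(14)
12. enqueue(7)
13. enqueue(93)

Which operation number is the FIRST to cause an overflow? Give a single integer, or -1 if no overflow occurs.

Answer: 5

Derivation:
1. enqueue(45): size=1
2. enqueue(32): size=2
3. enqueue(12): size=3
4. enqueue(82): size=4
5. enqueue(3): size=4=cap → OVERFLOW (fail)
6. dequeue(): size=3
7. enqueue(53): size=4
8. enqueue(78): size=4=cap → OVERFLOW (fail)
9. enqueue(87): size=4=cap → OVERFLOW (fail)
10. enqueue(82): size=4=cap → OVERFLOW (fail)
11. enqueue(14): size=4=cap → OVERFLOW (fail)
12. enqueue(7): size=4=cap → OVERFLOW (fail)
13. enqueue(93): size=4=cap → OVERFLOW (fail)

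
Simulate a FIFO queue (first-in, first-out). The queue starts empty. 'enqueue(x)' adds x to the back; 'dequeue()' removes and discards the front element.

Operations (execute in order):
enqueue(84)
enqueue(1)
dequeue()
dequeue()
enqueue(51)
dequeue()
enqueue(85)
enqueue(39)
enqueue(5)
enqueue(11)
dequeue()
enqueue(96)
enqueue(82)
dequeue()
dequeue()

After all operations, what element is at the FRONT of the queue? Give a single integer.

enqueue(84): queue = [84]
enqueue(1): queue = [84, 1]
dequeue(): queue = [1]
dequeue(): queue = []
enqueue(51): queue = [51]
dequeue(): queue = []
enqueue(85): queue = [85]
enqueue(39): queue = [85, 39]
enqueue(5): queue = [85, 39, 5]
enqueue(11): queue = [85, 39, 5, 11]
dequeue(): queue = [39, 5, 11]
enqueue(96): queue = [39, 5, 11, 96]
enqueue(82): queue = [39, 5, 11, 96, 82]
dequeue(): queue = [5, 11, 96, 82]
dequeue(): queue = [11, 96, 82]

Answer: 11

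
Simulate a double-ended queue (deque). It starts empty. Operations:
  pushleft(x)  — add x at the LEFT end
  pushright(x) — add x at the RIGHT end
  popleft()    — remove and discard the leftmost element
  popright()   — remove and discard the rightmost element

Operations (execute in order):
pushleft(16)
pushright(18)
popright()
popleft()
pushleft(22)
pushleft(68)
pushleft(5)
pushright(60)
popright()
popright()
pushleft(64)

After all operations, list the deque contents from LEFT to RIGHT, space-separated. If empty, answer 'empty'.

pushleft(16): [16]
pushright(18): [16, 18]
popright(): [16]
popleft(): []
pushleft(22): [22]
pushleft(68): [68, 22]
pushleft(5): [5, 68, 22]
pushright(60): [5, 68, 22, 60]
popright(): [5, 68, 22]
popright(): [5, 68]
pushleft(64): [64, 5, 68]

Answer: 64 5 68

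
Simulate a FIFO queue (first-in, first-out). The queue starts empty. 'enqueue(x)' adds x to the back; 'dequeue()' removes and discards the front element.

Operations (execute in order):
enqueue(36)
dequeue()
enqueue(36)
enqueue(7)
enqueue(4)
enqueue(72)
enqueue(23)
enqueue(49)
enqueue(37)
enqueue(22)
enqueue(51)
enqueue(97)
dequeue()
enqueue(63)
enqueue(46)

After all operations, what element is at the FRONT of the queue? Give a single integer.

enqueue(36): queue = [36]
dequeue(): queue = []
enqueue(36): queue = [36]
enqueue(7): queue = [36, 7]
enqueue(4): queue = [36, 7, 4]
enqueue(72): queue = [36, 7, 4, 72]
enqueue(23): queue = [36, 7, 4, 72, 23]
enqueue(49): queue = [36, 7, 4, 72, 23, 49]
enqueue(37): queue = [36, 7, 4, 72, 23, 49, 37]
enqueue(22): queue = [36, 7, 4, 72, 23, 49, 37, 22]
enqueue(51): queue = [36, 7, 4, 72, 23, 49, 37, 22, 51]
enqueue(97): queue = [36, 7, 4, 72, 23, 49, 37, 22, 51, 97]
dequeue(): queue = [7, 4, 72, 23, 49, 37, 22, 51, 97]
enqueue(63): queue = [7, 4, 72, 23, 49, 37, 22, 51, 97, 63]
enqueue(46): queue = [7, 4, 72, 23, 49, 37, 22, 51, 97, 63, 46]

Answer: 7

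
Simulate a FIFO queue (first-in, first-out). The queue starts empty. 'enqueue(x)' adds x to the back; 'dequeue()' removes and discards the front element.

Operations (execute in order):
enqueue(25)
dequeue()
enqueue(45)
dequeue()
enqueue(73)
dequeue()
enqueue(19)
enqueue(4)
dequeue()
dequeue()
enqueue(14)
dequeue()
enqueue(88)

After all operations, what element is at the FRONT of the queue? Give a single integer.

Answer: 88

Derivation:
enqueue(25): queue = [25]
dequeue(): queue = []
enqueue(45): queue = [45]
dequeue(): queue = []
enqueue(73): queue = [73]
dequeue(): queue = []
enqueue(19): queue = [19]
enqueue(4): queue = [19, 4]
dequeue(): queue = [4]
dequeue(): queue = []
enqueue(14): queue = [14]
dequeue(): queue = []
enqueue(88): queue = [88]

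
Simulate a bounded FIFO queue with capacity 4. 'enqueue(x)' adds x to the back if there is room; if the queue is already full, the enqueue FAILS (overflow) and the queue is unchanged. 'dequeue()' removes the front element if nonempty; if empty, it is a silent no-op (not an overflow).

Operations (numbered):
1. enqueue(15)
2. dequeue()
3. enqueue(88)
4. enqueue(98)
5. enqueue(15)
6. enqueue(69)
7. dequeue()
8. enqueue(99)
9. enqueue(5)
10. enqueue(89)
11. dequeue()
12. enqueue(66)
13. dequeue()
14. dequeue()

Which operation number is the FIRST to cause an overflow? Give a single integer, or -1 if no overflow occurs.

1. enqueue(15): size=1
2. dequeue(): size=0
3. enqueue(88): size=1
4. enqueue(98): size=2
5. enqueue(15): size=3
6. enqueue(69): size=4
7. dequeue(): size=3
8. enqueue(99): size=4
9. enqueue(5): size=4=cap → OVERFLOW (fail)
10. enqueue(89): size=4=cap → OVERFLOW (fail)
11. dequeue(): size=3
12. enqueue(66): size=4
13. dequeue(): size=3
14. dequeue(): size=2

Answer: 9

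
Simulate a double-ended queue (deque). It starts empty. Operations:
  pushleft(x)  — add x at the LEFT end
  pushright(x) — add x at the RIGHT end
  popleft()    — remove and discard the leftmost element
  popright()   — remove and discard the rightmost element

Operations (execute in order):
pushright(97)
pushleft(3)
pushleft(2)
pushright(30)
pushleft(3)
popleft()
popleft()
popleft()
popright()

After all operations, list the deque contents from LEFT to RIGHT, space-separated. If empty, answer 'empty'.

pushright(97): [97]
pushleft(3): [3, 97]
pushleft(2): [2, 3, 97]
pushright(30): [2, 3, 97, 30]
pushleft(3): [3, 2, 3, 97, 30]
popleft(): [2, 3, 97, 30]
popleft(): [3, 97, 30]
popleft(): [97, 30]
popright(): [97]

Answer: 97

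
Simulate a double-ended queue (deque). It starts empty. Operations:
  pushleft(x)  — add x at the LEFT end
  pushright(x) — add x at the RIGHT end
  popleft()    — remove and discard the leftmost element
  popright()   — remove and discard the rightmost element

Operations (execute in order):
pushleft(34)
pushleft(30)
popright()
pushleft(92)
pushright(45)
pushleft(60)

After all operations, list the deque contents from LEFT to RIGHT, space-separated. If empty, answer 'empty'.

pushleft(34): [34]
pushleft(30): [30, 34]
popright(): [30]
pushleft(92): [92, 30]
pushright(45): [92, 30, 45]
pushleft(60): [60, 92, 30, 45]

Answer: 60 92 30 45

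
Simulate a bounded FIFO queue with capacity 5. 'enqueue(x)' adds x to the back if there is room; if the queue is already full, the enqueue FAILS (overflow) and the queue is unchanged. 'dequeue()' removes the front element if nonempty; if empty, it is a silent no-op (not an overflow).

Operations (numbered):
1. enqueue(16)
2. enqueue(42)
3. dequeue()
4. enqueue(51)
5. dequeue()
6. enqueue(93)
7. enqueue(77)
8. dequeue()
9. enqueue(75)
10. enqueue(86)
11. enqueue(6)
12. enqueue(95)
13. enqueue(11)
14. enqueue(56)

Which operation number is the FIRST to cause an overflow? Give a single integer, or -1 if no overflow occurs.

1. enqueue(16): size=1
2. enqueue(42): size=2
3. dequeue(): size=1
4. enqueue(51): size=2
5. dequeue(): size=1
6. enqueue(93): size=2
7. enqueue(77): size=3
8. dequeue(): size=2
9. enqueue(75): size=3
10. enqueue(86): size=4
11. enqueue(6): size=5
12. enqueue(95): size=5=cap → OVERFLOW (fail)
13. enqueue(11): size=5=cap → OVERFLOW (fail)
14. enqueue(56): size=5=cap → OVERFLOW (fail)

Answer: 12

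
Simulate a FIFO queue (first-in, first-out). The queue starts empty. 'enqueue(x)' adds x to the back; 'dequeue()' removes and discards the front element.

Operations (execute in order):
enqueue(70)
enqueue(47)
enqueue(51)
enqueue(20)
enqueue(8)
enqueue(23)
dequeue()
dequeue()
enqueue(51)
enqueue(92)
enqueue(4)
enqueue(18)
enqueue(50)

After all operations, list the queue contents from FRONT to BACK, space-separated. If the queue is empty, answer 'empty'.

Answer: 51 20 8 23 51 92 4 18 50

Derivation:
enqueue(70): [70]
enqueue(47): [70, 47]
enqueue(51): [70, 47, 51]
enqueue(20): [70, 47, 51, 20]
enqueue(8): [70, 47, 51, 20, 8]
enqueue(23): [70, 47, 51, 20, 8, 23]
dequeue(): [47, 51, 20, 8, 23]
dequeue(): [51, 20, 8, 23]
enqueue(51): [51, 20, 8, 23, 51]
enqueue(92): [51, 20, 8, 23, 51, 92]
enqueue(4): [51, 20, 8, 23, 51, 92, 4]
enqueue(18): [51, 20, 8, 23, 51, 92, 4, 18]
enqueue(50): [51, 20, 8, 23, 51, 92, 4, 18, 50]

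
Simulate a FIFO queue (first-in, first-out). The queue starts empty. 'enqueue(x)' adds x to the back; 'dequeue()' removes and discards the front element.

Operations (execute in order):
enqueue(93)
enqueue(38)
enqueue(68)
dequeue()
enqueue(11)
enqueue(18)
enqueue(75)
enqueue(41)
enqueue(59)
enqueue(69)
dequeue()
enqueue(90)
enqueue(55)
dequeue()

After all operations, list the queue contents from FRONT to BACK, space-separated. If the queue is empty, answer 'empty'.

enqueue(93): [93]
enqueue(38): [93, 38]
enqueue(68): [93, 38, 68]
dequeue(): [38, 68]
enqueue(11): [38, 68, 11]
enqueue(18): [38, 68, 11, 18]
enqueue(75): [38, 68, 11, 18, 75]
enqueue(41): [38, 68, 11, 18, 75, 41]
enqueue(59): [38, 68, 11, 18, 75, 41, 59]
enqueue(69): [38, 68, 11, 18, 75, 41, 59, 69]
dequeue(): [68, 11, 18, 75, 41, 59, 69]
enqueue(90): [68, 11, 18, 75, 41, 59, 69, 90]
enqueue(55): [68, 11, 18, 75, 41, 59, 69, 90, 55]
dequeue(): [11, 18, 75, 41, 59, 69, 90, 55]

Answer: 11 18 75 41 59 69 90 55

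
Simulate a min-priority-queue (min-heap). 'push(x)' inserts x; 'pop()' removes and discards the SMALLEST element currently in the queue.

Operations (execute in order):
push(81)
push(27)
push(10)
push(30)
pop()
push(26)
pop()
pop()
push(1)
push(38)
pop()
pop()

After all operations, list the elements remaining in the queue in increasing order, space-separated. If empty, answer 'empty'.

Answer: 38 81

Derivation:
push(81): heap contents = [81]
push(27): heap contents = [27, 81]
push(10): heap contents = [10, 27, 81]
push(30): heap contents = [10, 27, 30, 81]
pop() → 10: heap contents = [27, 30, 81]
push(26): heap contents = [26, 27, 30, 81]
pop() → 26: heap contents = [27, 30, 81]
pop() → 27: heap contents = [30, 81]
push(1): heap contents = [1, 30, 81]
push(38): heap contents = [1, 30, 38, 81]
pop() → 1: heap contents = [30, 38, 81]
pop() → 30: heap contents = [38, 81]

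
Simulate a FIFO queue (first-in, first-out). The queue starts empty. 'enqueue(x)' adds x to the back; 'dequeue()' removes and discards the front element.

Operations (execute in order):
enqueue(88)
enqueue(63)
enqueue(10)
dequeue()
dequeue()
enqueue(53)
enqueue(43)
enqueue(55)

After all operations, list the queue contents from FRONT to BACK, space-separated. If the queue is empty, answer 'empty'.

enqueue(88): [88]
enqueue(63): [88, 63]
enqueue(10): [88, 63, 10]
dequeue(): [63, 10]
dequeue(): [10]
enqueue(53): [10, 53]
enqueue(43): [10, 53, 43]
enqueue(55): [10, 53, 43, 55]

Answer: 10 53 43 55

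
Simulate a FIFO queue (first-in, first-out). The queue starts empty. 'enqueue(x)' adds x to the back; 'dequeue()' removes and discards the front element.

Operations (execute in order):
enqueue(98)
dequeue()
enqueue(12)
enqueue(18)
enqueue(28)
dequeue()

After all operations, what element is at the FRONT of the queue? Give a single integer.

Answer: 18

Derivation:
enqueue(98): queue = [98]
dequeue(): queue = []
enqueue(12): queue = [12]
enqueue(18): queue = [12, 18]
enqueue(28): queue = [12, 18, 28]
dequeue(): queue = [18, 28]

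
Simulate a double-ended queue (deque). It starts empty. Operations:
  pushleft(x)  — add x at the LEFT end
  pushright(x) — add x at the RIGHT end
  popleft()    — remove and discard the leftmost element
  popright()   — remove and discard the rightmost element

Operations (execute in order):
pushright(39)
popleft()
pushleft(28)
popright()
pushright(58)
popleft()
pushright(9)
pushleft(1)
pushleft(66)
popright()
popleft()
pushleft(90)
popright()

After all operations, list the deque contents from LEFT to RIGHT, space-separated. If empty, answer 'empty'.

pushright(39): [39]
popleft(): []
pushleft(28): [28]
popright(): []
pushright(58): [58]
popleft(): []
pushright(9): [9]
pushleft(1): [1, 9]
pushleft(66): [66, 1, 9]
popright(): [66, 1]
popleft(): [1]
pushleft(90): [90, 1]
popright(): [90]

Answer: 90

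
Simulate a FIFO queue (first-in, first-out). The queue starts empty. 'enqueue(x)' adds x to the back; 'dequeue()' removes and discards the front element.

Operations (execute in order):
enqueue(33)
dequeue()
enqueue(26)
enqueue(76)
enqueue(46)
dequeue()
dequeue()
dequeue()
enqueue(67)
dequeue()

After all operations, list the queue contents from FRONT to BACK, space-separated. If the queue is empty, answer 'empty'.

enqueue(33): [33]
dequeue(): []
enqueue(26): [26]
enqueue(76): [26, 76]
enqueue(46): [26, 76, 46]
dequeue(): [76, 46]
dequeue(): [46]
dequeue(): []
enqueue(67): [67]
dequeue(): []

Answer: empty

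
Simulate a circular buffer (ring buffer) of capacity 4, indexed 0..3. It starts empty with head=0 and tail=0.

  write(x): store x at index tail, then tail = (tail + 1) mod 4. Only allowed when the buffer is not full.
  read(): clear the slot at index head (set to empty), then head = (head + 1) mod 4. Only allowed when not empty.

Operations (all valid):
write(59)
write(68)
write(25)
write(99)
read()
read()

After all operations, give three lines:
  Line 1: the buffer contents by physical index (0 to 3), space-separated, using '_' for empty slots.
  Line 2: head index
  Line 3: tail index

Answer: _ _ 25 99
2
0

Derivation:
write(59): buf=[59 _ _ _], head=0, tail=1, size=1
write(68): buf=[59 68 _ _], head=0, tail=2, size=2
write(25): buf=[59 68 25 _], head=0, tail=3, size=3
write(99): buf=[59 68 25 99], head=0, tail=0, size=4
read(): buf=[_ 68 25 99], head=1, tail=0, size=3
read(): buf=[_ _ 25 99], head=2, tail=0, size=2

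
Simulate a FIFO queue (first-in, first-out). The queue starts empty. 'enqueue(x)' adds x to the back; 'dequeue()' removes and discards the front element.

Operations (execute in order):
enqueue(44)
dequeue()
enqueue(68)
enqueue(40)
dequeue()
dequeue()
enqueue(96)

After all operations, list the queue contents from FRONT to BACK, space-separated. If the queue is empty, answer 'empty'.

enqueue(44): [44]
dequeue(): []
enqueue(68): [68]
enqueue(40): [68, 40]
dequeue(): [40]
dequeue(): []
enqueue(96): [96]

Answer: 96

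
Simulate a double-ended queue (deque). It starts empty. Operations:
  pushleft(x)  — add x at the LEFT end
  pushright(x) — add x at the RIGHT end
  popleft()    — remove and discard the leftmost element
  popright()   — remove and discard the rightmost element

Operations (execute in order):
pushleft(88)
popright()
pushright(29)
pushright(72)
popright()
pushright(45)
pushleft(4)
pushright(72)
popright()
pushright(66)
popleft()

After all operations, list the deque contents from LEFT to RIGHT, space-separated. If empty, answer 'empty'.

pushleft(88): [88]
popright(): []
pushright(29): [29]
pushright(72): [29, 72]
popright(): [29]
pushright(45): [29, 45]
pushleft(4): [4, 29, 45]
pushright(72): [4, 29, 45, 72]
popright(): [4, 29, 45]
pushright(66): [4, 29, 45, 66]
popleft(): [29, 45, 66]

Answer: 29 45 66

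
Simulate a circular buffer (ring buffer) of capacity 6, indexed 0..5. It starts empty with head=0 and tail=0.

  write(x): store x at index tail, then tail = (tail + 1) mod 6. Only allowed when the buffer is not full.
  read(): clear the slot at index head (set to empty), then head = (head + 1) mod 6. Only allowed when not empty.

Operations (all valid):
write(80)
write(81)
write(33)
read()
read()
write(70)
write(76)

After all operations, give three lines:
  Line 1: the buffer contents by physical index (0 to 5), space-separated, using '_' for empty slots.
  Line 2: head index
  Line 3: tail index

write(80): buf=[80 _ _ _ _ _], head=0, tail=1, size=1
write(81): buf=[80 81 _ _ _ _], head=0, tail=2, size=2
write(33): buf=[80 81 33 _ _ _], head=0, tail=3, size=3
read(): buf=[_ 81 33 _ _ _], head=1, tail=3, size=2
read(): buf=[_ _ 33 _ _ _], head=2, tail=3, size=1
write(70): buf=[_ _ 33 70 _ _], head=2, tail=4, size=2
write(76): buf=[_ _ 33 70 76 _], head=2, tail=5, size=3

Answer: _ _ 33 70 76 _
2
5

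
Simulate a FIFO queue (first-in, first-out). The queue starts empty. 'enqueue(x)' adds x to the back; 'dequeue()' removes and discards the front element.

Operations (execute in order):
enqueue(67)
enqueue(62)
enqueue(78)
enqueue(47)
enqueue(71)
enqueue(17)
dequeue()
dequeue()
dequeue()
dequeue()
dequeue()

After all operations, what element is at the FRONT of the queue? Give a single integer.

Answer: 17

Derivation:
enqueue(67): queue = [67]
enqueue(62): queue = [67, 62]
enqueue(78): queue = [67, 62, 78]
enqueue(47): queue = [67, 62, 78, 47]
enqueue(71): queue = [67, 62, 78, 47, 71]
enqueue(17): queue = [67, 62, 78, 47, 71, 17]
dequeue(): queue = [62, 78, 47, 71, 17]
dequeue(): queue = [78, 47, 71, 17]
dequeue(): queue = [47, 71, 17]
dequeue(): queue = [71, 17]
dequeue(): queue = [17]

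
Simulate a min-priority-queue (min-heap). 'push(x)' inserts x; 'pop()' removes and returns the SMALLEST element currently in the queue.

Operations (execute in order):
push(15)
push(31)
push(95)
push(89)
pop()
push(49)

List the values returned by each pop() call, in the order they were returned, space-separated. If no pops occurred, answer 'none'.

Answer: 15

Derivation:
push(15): heap contents = [15]
push(31): heap contents = [15, 31]
push(95): heap contents = [15, 31, 95]
push(89): heap contents = [15, 31, 89, 95]
pop() → 15: heap contents = [31, 89, 95]
push(49): heap contents = [31, 49, 89, 95]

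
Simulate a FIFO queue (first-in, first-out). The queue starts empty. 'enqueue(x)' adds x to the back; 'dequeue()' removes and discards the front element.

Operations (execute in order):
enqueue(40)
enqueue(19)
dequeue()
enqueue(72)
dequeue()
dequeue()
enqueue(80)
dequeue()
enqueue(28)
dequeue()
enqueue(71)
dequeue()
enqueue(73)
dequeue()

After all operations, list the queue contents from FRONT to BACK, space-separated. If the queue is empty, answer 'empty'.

Answer: empty

Derivation:
enqueue(40): [40]
enqueue(19): [40, 19]
dequeue(): [19]
enqueue(72): [19, 72]
dequeue(): [72]
dequeue(): []
enqueue(80): [80]
dequeue(): []
enqueue(28): [28]
dequeue(): []
enqueue(71): [71]
dequeue(): []
enqueue(73): [73]
dequeue(): []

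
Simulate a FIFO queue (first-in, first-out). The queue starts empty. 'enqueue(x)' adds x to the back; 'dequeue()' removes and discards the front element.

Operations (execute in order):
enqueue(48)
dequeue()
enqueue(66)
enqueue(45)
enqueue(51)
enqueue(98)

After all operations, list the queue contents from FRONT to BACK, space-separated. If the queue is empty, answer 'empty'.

Answer: 66 45 51 98

Derivation:
enqueue(48): [48]
dequeue(): []
enqueue(66): [66]
enqueue(45): [66, 45]
enqueue(51): [66, 45, 51]
enqueue(98): [66, 45, 51, 98]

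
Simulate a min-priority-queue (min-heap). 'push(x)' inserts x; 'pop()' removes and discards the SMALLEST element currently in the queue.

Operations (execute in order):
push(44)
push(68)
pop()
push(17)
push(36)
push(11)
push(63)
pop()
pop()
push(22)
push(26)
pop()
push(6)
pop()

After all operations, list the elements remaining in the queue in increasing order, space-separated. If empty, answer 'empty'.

push(44): heap contents = [44]
push(68): heap contents = [44, 68]
pop() → 44: heap contents = [68]
push(17): heap contents = [17, 68]
push(36): heap contents = [17, 36, 68]
push(11): heap contents = [11, 17, 36, 68]
push(63): heap contents = [11, 17, 36, 63, 68]
pop() → 11: heap contents = [17, 36, 63, 68]
pop() → 17: heap contents = [36, 63, 68]
push(22): heap contents = [22, 36, 63, 68]
push(26): heap contents = [22, 26, 36, 63, 68]
pop() → 22: heap contents = [26, 36, 63, 68]
push(6): heap contents = [6, 26, 36, 63, 68]
pop() → 6: heap contents = [26, 36, 63, 68]

Answer: 26 36 63 68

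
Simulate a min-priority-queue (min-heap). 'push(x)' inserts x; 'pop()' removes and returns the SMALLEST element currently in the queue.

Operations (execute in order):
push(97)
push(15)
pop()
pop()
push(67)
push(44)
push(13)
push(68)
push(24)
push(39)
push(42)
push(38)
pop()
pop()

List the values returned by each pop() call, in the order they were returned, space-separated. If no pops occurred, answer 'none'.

push(97): heap contents = [97]
push(15): heap contents = [15, 97]
pop() → 15: heap contents = [97]
pop() → 97: heap contents = []
push(67): heap contents = [67]
push(44): heap contents = [44, 67]
push(13): heap contents = [13, 44, 67]
push(68): heap contents = [13, 44, 67, 68]
push(24): heap contents = [13, 24, 44, 67, 68]
push(39): heap contents = [13, 24, 39, 44, 67, 68]
push(42): heap contents = [13, 24, 39, 42, 44, 67, 68]
push(38): heap contents = [13, 24, 38, 39, 42, 44, 67, 68]
pop() → 13: heap contents = [24, 38, 39, 42, 44, 67, 68]
pop() → 24: heap contents = [38, 39, 42, 44, 67, 68]

Answer: 15 97 13 24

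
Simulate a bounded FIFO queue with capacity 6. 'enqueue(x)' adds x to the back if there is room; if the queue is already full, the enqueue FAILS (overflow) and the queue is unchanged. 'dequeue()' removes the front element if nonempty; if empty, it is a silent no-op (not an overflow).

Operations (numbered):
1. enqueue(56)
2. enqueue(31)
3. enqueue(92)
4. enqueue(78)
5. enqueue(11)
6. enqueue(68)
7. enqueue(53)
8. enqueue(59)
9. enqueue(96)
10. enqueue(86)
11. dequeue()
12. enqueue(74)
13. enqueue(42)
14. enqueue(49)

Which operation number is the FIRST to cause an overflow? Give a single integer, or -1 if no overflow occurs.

1. enqueue(56): size=1
2. enqueue(31): size=2
3. enqueue(92): size=3
4. enqueue(78): size=4
5. enqueue(11): size=5
6. enqueue(68): size=6
7. enqueue(53): size=6=cap → OVERFLOW (fail)
8. enqueue(59): size=6=cap → OVERFLOW (fail)
9. enqueue(96): size=6=cap → OVERFLOW (fail)
10. enqueue(86): size=6=cap → OVERFLOW (fail)
11. dequeue(): size=5
12. enqueue(74): size=6
13. enqueue(42): size=6=cap → OVERFLOW (fail)
14. enqueue(49): size=6=cap → OVERFLOW (fail)

Answer: 7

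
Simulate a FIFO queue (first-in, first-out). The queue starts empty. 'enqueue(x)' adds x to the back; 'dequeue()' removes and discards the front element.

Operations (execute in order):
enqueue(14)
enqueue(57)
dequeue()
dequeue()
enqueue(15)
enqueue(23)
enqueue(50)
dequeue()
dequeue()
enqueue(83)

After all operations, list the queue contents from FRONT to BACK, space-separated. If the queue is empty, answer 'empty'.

Answer: 50 83

Derivation:
enqueue(14): [14]
enqueue(57): [14, 57]
dequeue(): [57]
dequeue(): []
enqueue(15): [15]
enqueue(23): [15, 23]
enqueue(50): [15, 23, 50]
dequeue(): [23, 50]
dequeue(): [50]
enqueue(83): [50, 83]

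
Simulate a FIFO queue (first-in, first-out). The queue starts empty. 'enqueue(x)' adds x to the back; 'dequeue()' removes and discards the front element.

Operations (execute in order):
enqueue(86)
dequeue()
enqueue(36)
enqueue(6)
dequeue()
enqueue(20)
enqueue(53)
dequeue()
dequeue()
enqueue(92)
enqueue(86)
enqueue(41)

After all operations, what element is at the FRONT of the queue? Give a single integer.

enqueue(86): queue = [86]
dequeue(): queue = []
enqueue(36): queue = [36]
enqueue(6): queue = [36, 6]
dequeue(): queue = [6]
enqueue(20): queue = [6, 20]
enqueue(53): queue = [6, 20, 53]
dequeue(): queue = [20, 53]
dequeue(): queue = [53]
enqueue(92): queue = [53, 92]
enqueue(86): queue = [53, 92, 86]
enqueue(41): queue = [53, 92, 86, 41]

Answer: 53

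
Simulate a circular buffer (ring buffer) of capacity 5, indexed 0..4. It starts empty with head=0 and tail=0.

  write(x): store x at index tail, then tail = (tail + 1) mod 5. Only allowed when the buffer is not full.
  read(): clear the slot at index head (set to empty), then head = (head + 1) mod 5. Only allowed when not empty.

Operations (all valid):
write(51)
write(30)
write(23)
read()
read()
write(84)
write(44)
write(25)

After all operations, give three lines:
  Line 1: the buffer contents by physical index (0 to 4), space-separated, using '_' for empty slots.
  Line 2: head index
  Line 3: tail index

Answer: 25 _ 23 84 44
2
1

Derivation:
write(51): buf=[51 _ _ _ _], head=0, tail=1, size=1
write(30): buf=[51 30 _ _ _], head=0, tail=2, size=2
write(23): buf=[51 30 23 _ _], head=0, tail=3, size=3
read(): buf=[_ 30 23 _ _], head=1, tail=3, size=2
read(): buf=[_ _ 23 _ _], head=2, tail=3, size=1
write(84): buf=[_ _ 23 84 _], head=2, tail=4, size=2
write(44): buf=[_ _ 23 84 44], head=2, tail=0, size=3
write(25): buf=[25 _ 23 84 44], head=2, tail=1, size=4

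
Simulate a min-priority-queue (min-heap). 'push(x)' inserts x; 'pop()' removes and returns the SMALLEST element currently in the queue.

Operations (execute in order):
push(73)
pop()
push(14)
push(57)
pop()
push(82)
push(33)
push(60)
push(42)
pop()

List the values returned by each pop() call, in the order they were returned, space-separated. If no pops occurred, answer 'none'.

push(73): heap contents = [73]
pop() → 73: heap contents = []
push(14): heap contents = [14]
push(57): heap contents = [14, 57]
pop() → 14: heap contents = [57]
push(82): heap contents = [57, 82]
push(33): heap contents = [33, 57, 82]
push(60): heap contents = [33, 57, 60, 82]
push(42): heap contents = [33, 42, 57, 60, 82]
pop() → 33: heap contents = [42, 57, 60, 82]

Answer: 73 14 33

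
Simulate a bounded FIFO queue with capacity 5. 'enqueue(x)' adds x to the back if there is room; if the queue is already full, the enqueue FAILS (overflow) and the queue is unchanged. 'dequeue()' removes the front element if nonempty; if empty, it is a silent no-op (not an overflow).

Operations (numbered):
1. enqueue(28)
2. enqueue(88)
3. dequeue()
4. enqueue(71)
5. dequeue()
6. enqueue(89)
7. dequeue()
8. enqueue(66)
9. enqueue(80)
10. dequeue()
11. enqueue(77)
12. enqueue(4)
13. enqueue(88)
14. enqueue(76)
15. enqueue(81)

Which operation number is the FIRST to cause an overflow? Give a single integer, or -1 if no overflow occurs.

1. enqueue(28): size=1
2. enqueue(88): size=2
3. dequeue(): size=1
4. enqueue(71): size=2
5. dequeue(): size=1
6. enqueue(89): size=2
7. dequeue(): size=1
8. enqueue(66): size=2
9. enqueue(80): size=3
10. dequeue(): size=2
11. enqueue(77): size=3
12. enqueue(4): size=4
13. enqueue(88): size=5
14. enqueue(76): size=5=cap → OVERFLOW (fail)
15. enqueue(81): size=5=cap → OVERFLOW (fail)

Answer: 14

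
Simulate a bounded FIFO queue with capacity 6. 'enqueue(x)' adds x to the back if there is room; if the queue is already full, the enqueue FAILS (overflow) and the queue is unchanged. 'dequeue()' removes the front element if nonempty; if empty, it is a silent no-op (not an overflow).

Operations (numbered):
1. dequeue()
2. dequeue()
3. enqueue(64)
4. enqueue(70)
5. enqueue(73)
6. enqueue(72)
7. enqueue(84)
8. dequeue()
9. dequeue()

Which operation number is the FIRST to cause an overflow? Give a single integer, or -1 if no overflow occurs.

Answer: -1

Derivation:
1. dequeue(): empty, no-op, size=0
2. dequeue(): empty, no-op, size=0
3. enqueue(64): size=1
4. enqueue(70): size=2
5. enqueue(73): size=3
6. enqueue(72): size=4
7. enqueue(84): size=5
8. dequeue(): size=4
9. dequeue(): size=3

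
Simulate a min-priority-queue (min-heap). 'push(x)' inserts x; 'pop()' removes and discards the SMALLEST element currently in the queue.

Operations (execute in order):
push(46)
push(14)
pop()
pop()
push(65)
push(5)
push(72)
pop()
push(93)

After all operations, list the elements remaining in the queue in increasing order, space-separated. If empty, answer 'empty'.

push(46): heap contents = [46]
push(14): heap contents = [14, 46]
pop() → 14: heap contents = [46]
pop() → 46: heap contents = []
push(65): heap contents = [65]
push(5): heap contents = [5, 65]
push(72): heap contents = [5, 65, 72]
pop() → 5: heap contents = [65, 72]
push(93): heap contents = [65, 72, 93]

Answer: 65 72 93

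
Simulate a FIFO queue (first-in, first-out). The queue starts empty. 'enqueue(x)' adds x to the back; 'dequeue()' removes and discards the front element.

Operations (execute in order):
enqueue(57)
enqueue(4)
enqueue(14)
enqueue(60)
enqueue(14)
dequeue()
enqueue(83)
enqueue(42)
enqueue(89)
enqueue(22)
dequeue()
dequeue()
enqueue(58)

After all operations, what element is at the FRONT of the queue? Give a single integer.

enqueue(57): queue = [57]
enqueue(4): queue = [57, 4]
enqueue(14): queue = [57, 4, 14]
enqueue(60): queue = [57, 4, 14, 60]
enqueue(14): queue = [57, 4, 14, 60, 14]
dequeue(): queue = [4, 14, 60, 14]
enqueue(83): queue = [4, 14, 60, 14, 83]
enqueue(42): queue = [4, 14, 60, 14, 83, 42]
enqueue(89): queue = [4, 14, 60, 14, 83, 42, 89]
enqueue(22): queue = [4, 14, 60, 14, 83, 42, 89, 22]
dequeue(): queue = [14, 60, 14, 83, 42, 89, 22]
dequeue(): queue = [60, 14, 83, 42, 89, 22]
enqueue(58): queue = [60, 14, 83, 42, 89, 22, 58]

Answer: 60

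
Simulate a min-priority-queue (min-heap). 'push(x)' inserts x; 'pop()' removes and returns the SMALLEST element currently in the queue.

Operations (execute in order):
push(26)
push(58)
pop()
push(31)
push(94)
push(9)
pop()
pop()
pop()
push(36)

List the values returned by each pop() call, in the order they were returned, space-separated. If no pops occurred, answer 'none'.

Answer: 26 9 31 58

Derivation:
push(26): heap contents = [26]
push(58): heap contents = [26, 58]
pop() → 26: heap contents = [58]
push(31): heap contents = [31, 58]
push(94): heap contents = [31, 58, 94]
push(9): heap contents = [9, 31, 58, 94]
pop() → 9: heap contents = [31, 58, 94]
pop() → 31: heap contents = [58, 94]
pop() → 58: heap contents = [94]
push(36): heap contents = [36, 94]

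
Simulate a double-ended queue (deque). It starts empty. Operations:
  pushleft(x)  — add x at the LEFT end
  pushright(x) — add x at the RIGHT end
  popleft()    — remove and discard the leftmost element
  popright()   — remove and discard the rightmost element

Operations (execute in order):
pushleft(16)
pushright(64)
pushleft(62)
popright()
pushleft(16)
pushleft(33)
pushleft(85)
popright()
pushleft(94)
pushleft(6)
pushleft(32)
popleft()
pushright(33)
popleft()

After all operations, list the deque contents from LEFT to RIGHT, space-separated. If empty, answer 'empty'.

Answer: 94 85 33 16 62 33

Derivation:
pushleft(16): [16]
pushright(64): [16, 64]
pushleft(62): [62, 16, 64]
popright(): [62, 16]
pushleft(16): [16, 62, 16]
pushleft(33): [33, 16, 62, 16]
pushleft(85): [85, 33, 16, 62, 16]
popright(): [85, 33, 16, 62]
pushleft(94): [94, 85, 33, 16, 62]
pushleft(6): [6, 94, 85, 33, 16, 62]
pushleft(32): [32, 6, 94, 85, 33, 16, 62]
popleft(): [6, 94, 85, 33, 16, 62]
pushright(33): [6, 94, 85, 33, 16, 62, 33]
popleft(): [94, 85, 33, 16, 62, 33]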